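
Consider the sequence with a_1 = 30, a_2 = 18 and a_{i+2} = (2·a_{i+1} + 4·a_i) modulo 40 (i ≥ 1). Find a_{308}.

16

We have a_1 = 30; a_2 = 18; a_3 = 36; a_4 = 24; a_5 = 32; a_6 = 0; a_7 = 8; a_8 = 16; a_9 = 24; a_{10} = 32.
Since (a_9, a_{10}) = (a_4, a_5) = (24, 32) (two consecutive terms determine the rest), the sequence is eventually periodic: after a pre-period of length 3 it cycles with period 5.
For i ≥ 4, a_i depends only on (i - 4) mod 5. (308 - 4) mod 5 = 4, so a_{308} = a_8 = 16.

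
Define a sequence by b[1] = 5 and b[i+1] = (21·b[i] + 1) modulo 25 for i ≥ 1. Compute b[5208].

We have b[1] = 5, b[2] = 6, b[3] = 2, b[4] = 18, b[5] = 4, b[6] = 10, b[7] = 11, b[8] = 7, b[9] = 23, b[10] = 9, b[11] = 15, b[12] = 16, b[13] = 12, b[14] = 3, b[15] = 14, b[16] = 20, b[17] = 21, b[18] = 17, b[19] = 8, b[20] = 19, b[21] = 0, b[22] = 1, b[23] = 22, b[24] = 13, b[25] = 24, b[26] = 5.
Since b[26] = b[1] = 5, the sequence is periodic with period 25.
(5208 - 1) mod 25 = 7, so b[5208] = b[8] = 7.

7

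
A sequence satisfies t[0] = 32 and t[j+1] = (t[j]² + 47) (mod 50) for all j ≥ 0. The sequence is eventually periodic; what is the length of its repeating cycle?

Computing terms: t[0] = 32,  t[1] = 21,  t[2] = 38,  t[3] = 41,  t[4] = 28,  t[5] = 31,  t[6] = 8,  t[7] = 11,  t[8] = 18,  t[9] = 21.
Since t[9] = t[1] = 21, the sequence is eventually periodic: after a pre-period of length 1 it cycles with period 8.

8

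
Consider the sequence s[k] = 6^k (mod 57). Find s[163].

We have s[1] = 6,  s[2] = 36,  s[3] = 45,  s[4] = 42,  s[5] = 24,  s[6] = 30,  s[7] = 9,  s[8] = 54,  s[9] = 39,  s[10] = 6.
The sequence repeats with period 9.
So s[163] = s[1 + ((163-1) mod 9)] = s[1] = 6.

6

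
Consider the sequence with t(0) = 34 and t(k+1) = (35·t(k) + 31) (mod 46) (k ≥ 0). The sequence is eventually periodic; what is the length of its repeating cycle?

Listing terms: t(0) = 34; t(1) = 25; t(2) = 32; t(3) = 1; t(4) = 20; t(5) = 41; t(6) = 40; t(7) = 5; t(8) = 22; t(9) = 19; t(10) = 6; t(11) = 11; t(12) = 2; t(13) = 9; t(14) = 24; t(15) = 43; t(16) = 18; t(17) = 17; t(18) = 28; t(19) = 45; t(20) = 42; t(21) = 29; t(22) = 34.
The sequence repeats with period 22.

22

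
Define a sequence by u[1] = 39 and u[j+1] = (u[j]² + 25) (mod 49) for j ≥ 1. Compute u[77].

12

u[1] = 39,  u[2] = 27,  u[3] = 19,  u[4] = 43,  u[5] = 12,  u[6] = 22,  u[7] = 19.
Since u[7] = u[3] = 19, the sequence is eventually periodic: after a pre-period of length 2 it cycles with period 4.
For j ≥ 3, u[j] depends only on (j - 3) mod 4. (77 - 3) mod 4 = 2, so u[77] = u[5] = 12.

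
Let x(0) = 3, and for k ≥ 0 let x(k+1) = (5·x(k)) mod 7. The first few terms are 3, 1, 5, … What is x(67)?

Computing terms: x(0) = 3, x(1) = 1, x(2) = 5, x(3) = 4, x(4) = 6, x(5) = 2, x(6) = 3.
Since x(6) = x(0) = 3, the sequence is periodic with period 6.
So x(67) = x(0 + ((67-0) mod 6)) = x(1) = 1.

1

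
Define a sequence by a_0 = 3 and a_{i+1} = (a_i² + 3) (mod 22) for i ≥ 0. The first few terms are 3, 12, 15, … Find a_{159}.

8

a_0 = 3, a_1 = 12, a_2 = 15, a_3 = 8, a_4 = 1, a_5 = 4, a_6 = 19, a_7 = 12.
Since a_7 = a_1 = 12, the sequence is eventually periodic: after a pre-period of length 1 it cycles with period 6.
For i ≥ 1, a_i depends only on (i - 1) mod 6. (159 - 1) mod 6 = 2, so a_{159} = a_3 = 8.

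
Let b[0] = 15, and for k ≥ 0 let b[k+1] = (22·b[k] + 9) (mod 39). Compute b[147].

15

Listing terms: b[0] = 15,  b[1] = 27,  b[2] = 18,  b[3] = 15.
The sequence repeats with period 3.
(147 - 0) mod 3 = 0, so b[147] = b[0] = 15.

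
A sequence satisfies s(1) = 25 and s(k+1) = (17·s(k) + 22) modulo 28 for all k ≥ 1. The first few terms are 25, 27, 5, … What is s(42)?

15

s(1) = 25; s(2) = 27; s(3) = 5; s(4) = 23; s(5) = 21; s(6) = 15; s(7) = 25.
The sequence repeats with period 6.
(42 - 1) mod 6 = 5, so s(42) = s(6) = 15.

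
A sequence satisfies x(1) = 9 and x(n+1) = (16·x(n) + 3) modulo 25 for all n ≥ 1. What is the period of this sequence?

Computing terms: x(1) = 9, x(2) = 22, x(3) = 5, x(4) = 8, x(5) = 6, x(6) = 24, x(7) = 12, x(8) = 20, x(9) = 23, x(10) = 21, x(11) = 14, x(12) = 2, x(13) = 10, x(14) = 13, x(15) = 11, x(16) = 4, x(17) = 17, x(18) = 0, x(19) = 3, x(20) = 1, x(21) = 19, x(22) = 7, x(23) = 15, x(24) = 18, x(25) = 16, x(26) = 9.
Since x(26) = x(1) = 9, the sequence is periodic with period 25.

25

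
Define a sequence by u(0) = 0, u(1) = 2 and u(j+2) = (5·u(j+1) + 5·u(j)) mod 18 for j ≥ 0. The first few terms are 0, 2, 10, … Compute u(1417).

8

u(0) = 0, u(1) = 2, u(2) = 10, u(3) = 6, u(4) = 8, u(5) = 16, u(6) = 12, u(7) = 14, u(8) = 4, u(9) = 0, u(10) = 2.
The sequence repeats with period 9.
So u(1417) = u(0 + ((1417-0) mod 9)) = u(4) = 8.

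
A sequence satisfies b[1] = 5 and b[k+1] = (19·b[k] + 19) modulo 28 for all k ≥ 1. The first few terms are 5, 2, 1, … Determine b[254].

2

Listing terms: b[1] = 5, b[2] = 2, b[3] = 1, b[4] = 10, b[5] = 13, b[6] = 14, b[7] = 5.
The sequence repeats with period 6.
So b[254] = b[1 + ((254-1) mod 6)] = b[2] = 2.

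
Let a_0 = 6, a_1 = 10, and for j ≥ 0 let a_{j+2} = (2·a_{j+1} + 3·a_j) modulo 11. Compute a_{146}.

3

Computing terms: a_0 = 6,  a_1 = 10,  a_2 = 5,  a_3 = 7,  a_4 = 7,  a_5 = 2,  a_6 = 3,  a_7 = 1,  a_8 = 0,  a_9 = 3,  a_{10} = 6,  a_{11} = 10.
Since (a_{10}, a_{11}) = (a_0, a_1) = (6, 10) (two consecutive terms determine the rest), the sequence is periodic with period 10.
So a_{146} = a_{0 + ((146-0) mod 10)} = a_6 = 3.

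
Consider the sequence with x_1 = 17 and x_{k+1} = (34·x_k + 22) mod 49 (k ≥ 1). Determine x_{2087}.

17

We have x_1 = 17; x_2 = 12; x_3 = 38; x_4 = 40; x_5 = 10; x_6 = 19; x_7 = 31; x_8 = 47; x_9 = 3; x_{10} = 26; x_{11} = 24; x_{12} = 5; x_{13} = 45; x_{14} = 33; x_{15} = 17.
The sequence repeats with period 14.
(2087 - 1) mod 14 = 0, so x_{2087} = x_1 = 17.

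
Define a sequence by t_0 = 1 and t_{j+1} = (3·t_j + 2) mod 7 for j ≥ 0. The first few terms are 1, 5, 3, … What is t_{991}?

Computing terms: t_0 = 1,  t_1 = 5,  t_2 = 3,  t_3 = 4,  t_4 = 0,  t_5 = 2,  t_6 = 1.
The sequence repeats with period 6.
(991 - 0) mod 6 = 1, so t_{991} = t_1 = 5.

5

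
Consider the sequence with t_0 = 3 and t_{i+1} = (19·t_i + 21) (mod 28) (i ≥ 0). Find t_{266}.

19

We have t_0 = 3; t_1 = 22; t_2 = 19; t_3 = 18; t_4 = 27; t_5 = 2; t_6 = 3.
The sequence repeats with period 6.
So t_{266} = t_{0 + ((266-0) mod 6)} = t_2 = 19.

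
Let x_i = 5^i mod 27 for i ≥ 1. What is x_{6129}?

Listing terms: x_1 = 5, x_2 = 25, x_3 = 17, x_4 = 4, x_5 = 20, x_6 = 19, x_7 = 14, x_8 = 16, x_9 = 26, x_{10} = 22, x_{11} = 2, x_{12} = 10, x_{13} = 23, x_{14} = 7, x_{15} = 8, x_{16} = 13, x_{17} = 11, x_{18} = 1, x_{19} = 5.
The sequence repeats with period 18.
So x_{6129} = x_{1 + ((6129-1) mod 18)} = x_9 = 26.

26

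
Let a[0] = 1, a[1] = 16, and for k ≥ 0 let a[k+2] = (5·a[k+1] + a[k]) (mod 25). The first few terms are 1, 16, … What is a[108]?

Computing terms: a[0] = 1,  a[1] = 16,  a[2] = 6,  a[3] = 21,  a[4] = 11,  a[5] = 1,  a[6] = 16.
The sequence repeats with period 5.
So a[108] = a[0 + ((108-0) mod 5)] = a[3] = 21.

21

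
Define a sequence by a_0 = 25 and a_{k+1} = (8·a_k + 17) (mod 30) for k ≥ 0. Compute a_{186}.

13

a_0 = 25, a_1 = 7, a_2 = 13, a_3 = 1, a_4 = 25.
Since a_4 = a_0 = 25, the sequence is periodic with period 4.
So a_{186} = a_{0 + ((186-0) mod 4)} = a_2 = 13.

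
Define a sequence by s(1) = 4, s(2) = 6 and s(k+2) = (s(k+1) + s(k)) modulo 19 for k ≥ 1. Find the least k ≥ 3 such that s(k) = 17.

s(1) = 4; s(2) = 6; s(3) = 10; s(4) = 16; s(5) = 7; s(6) = 4; s(7) = 11; s(8) = 15; s(9) = 7; s(10) = 3; s(11) = 10; s(12) = 13; s(13) = 4; s(14) = 17; s(15) = 2; s(16) = 0; s(17) = 2; s(18) = 2; s(19) = 4; s(20) = 6.
Since (s(19), s(20)) = (s(1), s(2)) = (4, 6) (two consecutive terms determine the rest), the sequence is periodic with period 18.
The value 17 first appears (with k ≥ 3) at s(14).

14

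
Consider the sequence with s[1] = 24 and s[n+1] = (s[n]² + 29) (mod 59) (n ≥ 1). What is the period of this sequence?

4

s[1] = 24; s[2] = 15; s[3] = 18; s[4] = 58; s[5] = 30; s[6] = 44; s[7] = 18.
Since s[7] = s[3] = 18, the sequence is eventually periodic: after a pre-period of length 2 it cycles with period 4.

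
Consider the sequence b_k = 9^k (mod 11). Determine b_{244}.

Computing terms: b_0 = 1, b_1 = 9, b_2 = 4, b_3 = 3, b_4 = 5, b_5 = 1.
Since b_5 = b_0 = 1, the sequence is periodic with period 5.
(244 - 0) mod 5 = 4, so b_{244} = b_4 = 5.

5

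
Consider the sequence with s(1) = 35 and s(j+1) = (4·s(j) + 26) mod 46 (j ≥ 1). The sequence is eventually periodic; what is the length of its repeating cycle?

11

Computing terms: s(1) = 35; s(2) = 28; s(3) = 0; s(4) = 26; s(5) = 38; s(6) = 40; s(7) = 2; s(8) = 34; s(9) = 24; s(10) = 30; s(11) = 8; s(12) = 12; s(13) = 28.
Since s(13) = s(2) = 28, the sequence is eventually periodic: after a pre-period of length 1 it cycles with period 11.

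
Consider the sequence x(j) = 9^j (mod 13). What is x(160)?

Listing terms: x(0) = 1; x(1) = 9; x(2) = 3; x(3) = 1.
Since x(3) = x(0) = 1, the sequence is periodic with period 3.
So x(160) = x(0 + ((160-0) mod 3)) = x(1) = 9.

9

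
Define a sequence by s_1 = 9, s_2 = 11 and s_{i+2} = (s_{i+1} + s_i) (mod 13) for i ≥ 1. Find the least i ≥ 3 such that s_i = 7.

3

We have s_1 = 9,  s_2 = 11,  s_3 = 7,  s_4 = 5,  s_5 = 12,  s_6 = 4,  s_7 = 3,  s_8 = 7,  s_9 = 10,  s_{10} = 4,  s_{11} = 1,  s_{12} = 5,  s_{13} = 6,  s_{14} = 11,  s_{15} = 4,  s_{16} = 2,  s_{17} = 6,  s_{18} = 8,  s_{19} = 1,  s_{20} = 9,  s_{21} = 10,  s_{22} = 6,  s_{23} = 3,  s_{24} = 9,  s_{25} = 12,  s_{26} = 8,  s_{27} = 7,  s_{28} = 2,  s_{29} = 9,  s_{30} = 11.
Since (s_{29}, s_{30}) = (s_1, s_2) = (9, 11) (two consecutive terms determine the rest), the sequence is periodic with period 28.
The value 7 first appears (with i ≥ 3) at s_3.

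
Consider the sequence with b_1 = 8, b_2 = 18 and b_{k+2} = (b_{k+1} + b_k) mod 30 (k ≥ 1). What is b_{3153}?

Computing terms: b_1 = 8; b_2 = 18; b_3 = 26; b_4 = 14; b_5 = 10; b_6 = 24; b_7 = 4; b_8 = 28; b_9 = 2; b_{10} = 0; b_{11} = 2; b_{12} = 2; b_{13} = 4; b_{14} = 6; b_{15} = 10; b_{16} = 16; b_{17} = 26; b_{18} = 12; b_{19} = 8; b_{20} = 20; b_{21} = 28; b_{22} = 18; b_{23} = 16; b_{24} = 4; b_{25} = 20; b_{26} = 24; b_{27} = 14; b_{28} = 8; b_{29} = 22; b_{30} = 0; b_{31} = 22; b_{32} = 22; b_{33} = 14; b_{34} = 6; b_{35} = 20; b_{36} = 26; b_{37} = 16; b_{38} = 12; b_{39} = 28; b_{40} = 10; b_{41} = 8; b_{42} = 18.
Since (b_{41}, b_{42}) = (b_1, b_2) = (8, 18) (two consecutive terms determine the rest), the sequence is periodic with period 40.
(3153 - 1) mod 40 = 32, so b_{3153} = b_{33} = 14.

14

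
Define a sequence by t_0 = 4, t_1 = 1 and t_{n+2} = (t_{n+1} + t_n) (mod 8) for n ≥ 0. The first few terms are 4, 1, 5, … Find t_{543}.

We have t_0 = 4, t_1 = 1, t_2 = 5, t_3 = 6, t_4 = 3, t_5 = 1, t_6 = 4, t_7 = 5, t_8 = 1, t_9 = 6, t_{10} = 7, t_{11} = 5, t_{12} = 4, t_{13} = 1.
Since (t_{12}, t_{13}) = (t_0, t_1) = (4, 1) (two consecutive terms determine the rest), the sequence is periodic with period 12.
So t_{543} = t_{0 + ((543-0) mod 12)} = t_3 = 6.

6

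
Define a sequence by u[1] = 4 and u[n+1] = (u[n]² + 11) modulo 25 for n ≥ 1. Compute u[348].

10

u[1] = 4; u[2] = 2; u[3] = 15; u[4] = 11; u[5] = 7; u[6] = 10; u[7] = 11.
Since u[7] = u[4] = 11, the sequence is eventually periodic: after a pre-period of length 3 it cycles with period 3.
For n ≥ 4, u[n] depends only on (n - 4) mod 3. (348 - 4) mod 3 = 2, so u[348] = u[6] = 10.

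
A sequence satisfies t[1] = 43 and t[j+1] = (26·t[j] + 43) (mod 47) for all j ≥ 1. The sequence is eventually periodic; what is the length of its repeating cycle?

Listing terms: t[1] = 43,  t[2] = 33,  t[3] = 8,  t[4] = 16,  t[5] = 36,  t[6] = 39,  t[7] = 23,  t[8] = 30,  t[9] = 24,  t[10] = 9,  t[11] = 42,  t[12] = 7,  t[13] = 37,  t[14] = 18,  t[15] = 41,  t[16] = 28,  t[17] = 19,  t[18] = 20,  t[19] = 46,  t[20] = 17,  t[21] = 15,  t[22] = 10,  t[23] = 21,  t[24] = 25,  t[25] = 35,  t[26] = 13,  t[27] = 5,  t[28] = 32,  t[29] = 29,  t[30] = 45,  t[31] = 38,  t[32] = 44,  t[33] = 12,  t[34] = 26,  t[35] = 14,  t[36] = 31,  t[37] = 3,  t[38] = 27,  t[39] = 40,  t[40] = 2,  t[41] = 1,  t[42] = 22,  t[43] = 4,  t[44] = 6,  t[45] = 11,  t[46] = 0,  t[47] = 43.
Since t[47] = t[1] = 43, the sequence is periodic with period 46.

46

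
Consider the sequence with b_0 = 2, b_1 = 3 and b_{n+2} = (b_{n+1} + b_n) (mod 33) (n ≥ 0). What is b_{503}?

19

Computing terms: b_0 = 2; b_1 = 3; b_2 = 5; b_3 = 8; b_4 = 13; b_5 = 21; b_6 = 1; b_7 = 22; b_8 = 23; b_9 = 12; b_{10} = 2; b_{11} = 14; b_{12} = 16; b_{13} = 30; b_{14} = 13; b_{15} = 10; b_{16} = 23; b_{17} = 0; b_{18} = 23; b_{19} = 23; b_{20} = 13; b_{21} = 3; b_{22} = 16; b_{23} = 19; b_{24} = 2; b_{25} = 21; b_{26} = 23; b_{27} = 11; b_{28} = 1; b_{29} = 12; b_{30} = 13; b_{31} = 25; b_{32} = 5; b_{33} = 30; b_{34} = 2; b_{35} = 32; b_{36} = 1; b_{37} = 0; b_{38} = 1; b_{39} = 1; b_{40} = 2; b_{41} = 3.
Since (b_{40}, b_{41}) = (b_0, b_1) = (2, 3) (two consecutive terms determine the rest), the sequence is periodic with period 40.
So b_{503} = b_{0 + ((503-0) mod 40)} = b_{23} = 19.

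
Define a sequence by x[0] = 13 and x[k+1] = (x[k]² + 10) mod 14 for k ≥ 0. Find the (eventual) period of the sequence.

3

Listing terms: x[0] = 13; x[1] = 11; x[2] = 5; x[3] = 7; x[4] = 3; x[5] = 5.
Since x[5] = x[2] = 5, the sequence is eventually periodic: after a pre-period of length 2 it cycles with period 3.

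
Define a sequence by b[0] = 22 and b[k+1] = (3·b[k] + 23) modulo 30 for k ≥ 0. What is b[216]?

Listing terms: b[0] = 22; b[1] = 29; b[2] = 20; b[3] = 23; b[4] = 2; b[5] = 29.
Since b[5] = b[1] = 29, the sequence is eventually periodic: after a pre-period of length 1 it cycles with period 4.
For k ≥ 1, b[k] depends only on (k - 1) mod 4. (216 - 1) mod 4 = 3, so b[216] = b[4] = 2.

2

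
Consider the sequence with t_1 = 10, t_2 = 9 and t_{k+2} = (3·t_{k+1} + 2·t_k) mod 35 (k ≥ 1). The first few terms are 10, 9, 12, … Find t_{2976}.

Listing terms: t_1 = 10; t_2 = 9; t_3 = 12; t_4 = 19; t_5 = 11; t_6 = 1; t_7 = 25; t_8 = 7; t_9 = 1; t_{10} = 17; t_{11} = 18; t_{12} = 18; t_{13} = 20; t_{14} = 26; t_{15} = 13; t_{16} = 21; t_{17} = 19; t_{18} = 29; t_{19} = 20; t_{20} = 13; t_{21} = 9; t_{22} = 18; t_{23} = 2; t_{24} = 7; t_{25} = 25; t_{26} = 19; t_{27} = 2; t_{28} = 9; t_{29} = 31; t_{30} = 6; t_{31} = 10; t_{32} = 7; t_{33} = 6; t_{34} = 32; t_{35} = 3; t_{36} = 3; t_{37} = 15; t_{38} = 16; t_{39} = 8; t_{40} = 21; t_{41} = 9; t_{42} = 34; t_{43} = 15; t_{44} = 8; t_{45} = 19; t_{46} = 3; t_{47} = 12; t_{48} = 7; t_{49} = 10; t_{50} = 9.
The sequence repeats with period 48.
(2976 - 1) mod 48 = 47, so t_{2976} = t_{48} = 7.

7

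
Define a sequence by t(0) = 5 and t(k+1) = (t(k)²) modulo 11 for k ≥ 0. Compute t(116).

Listing terms: t(0) = 5; t(1) = 3; t(2) = 9; t(3) = 4; t(4) = 5.
Since t(4) = t(0) = 5, the sequence is periodic with period 4.
So t(116) = t(0 + ((116-0) mod 4)) = t(0) = 5.

5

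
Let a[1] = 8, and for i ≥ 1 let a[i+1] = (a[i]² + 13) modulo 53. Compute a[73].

Computing terms: a[1] = 8,  a[2] = 24,  a[3] = 6,  a[4] = 49,  a[5] = 29,  a[6] = 6.
Since a[6] = a[3] = 6, the sequence is eventually periodic: after a pre-period of length 2 it cycles with period 3.
For i ≥ 3, a[i] depends only on (i - 3) mod 3. (73 - 3) mod 3 = 1, so a[73] = a[4] = 49.

49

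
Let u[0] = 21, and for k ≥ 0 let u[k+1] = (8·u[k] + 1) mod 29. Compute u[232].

25

Listing terms: u[0] = 21; u[1] = 24; u[2] = 19; u[3] = 8; u[4] = 7; u[5] = 28; u[6] = 22; u[7] = 3; u[8] = 25; u[9] = 27; u[10] = 14; u[11] = 26; u[12] = 6; u[13] = 20; u[14] = 16; u[15] = 13; u[16] = 18; u[17] = 0; u[18] = 1; u[19] = 9; u[20] = 15; u[21] = 5; u[22] = 12; u[23] = 10; u[24] = 23; u[25] = 11; u[26] = 2; u[27] = 17; u[28] = 21.
Since u[28] = u[0] = 21, the sequence is periodic with period 28.
(232 - 0) mod 28 = 8, so u[232] = u[8] = 25.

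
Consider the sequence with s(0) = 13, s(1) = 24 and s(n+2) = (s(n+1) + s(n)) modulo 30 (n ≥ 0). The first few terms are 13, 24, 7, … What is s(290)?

We have s(0) = 13,  s(1) = 24,  s(2) = 7,  s(3) = 1,  s(4) = 8,  s(5) = 9,  s(6) = 17,  s(7) = 26,  s(8) = 13,  s(9) = 9,  s(10) = 22,  s(11) = 1,  s(12) = 23,  s(13) = 24,  s(14) = 17,  s(15) = 11,  s(16) = 28,  s(17) = 9,  s(18) = 7,  s(19) = 16,  s(20) = 23,  s(21) = 9,  s(22) = 2,  s(23) = 11,  s(24) = 13,  s(25) = 24.
The sequence repeats with period 24.
So s(290) = s(0 + ((290-0) mod 24)) = s(2) = 7.

7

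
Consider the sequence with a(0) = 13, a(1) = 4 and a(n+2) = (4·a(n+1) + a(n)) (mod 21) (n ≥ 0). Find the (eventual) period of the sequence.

Listing terms: a(0) = 13, a(1) = 4, a(2) = 8, a(3) = 15, a(4) = 5, a(5) = 14, a(6) = 19, a(7) = 6, a(8) = 1, a(9) = 10, a(10) = 20, a(11) = 6, a(12) = 2, a(13) = 14, a(14) = 16, a(15) = 15, a(16) = 13, a(17) = 4.
The sequence repeats with period 16.

16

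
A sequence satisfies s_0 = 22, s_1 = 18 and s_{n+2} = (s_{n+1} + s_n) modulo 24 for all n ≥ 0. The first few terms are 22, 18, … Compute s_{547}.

10

s_0 = 22,  s_1 = 18,  s_2 = 16,  s_3 = 10,  s_4 = 2,  s_5 = 12,  s_6 = 14,  s_7 = 2,  s_8 = 16,  s_9 = 18,  s_{10} = 10,  s_{11} = 4,  s_{12} = 14,  s_{13} = 18,  s_{14} = 8,  s_{15} = 2,  s_{16} = 10,  s_{17} = 12,  s_{18} = 22,  s_{19} = 10,  s_{20} = 8,  s_{21} = 18,  s_{22} = 2,  s_{23} = 20,  s_{24} = 22,  s_{25} = 18.
Since (s_{24}, s_{25}) = (s_0, s_1) = (22, 18) (two consecutive terms determine the rest), the sequence is periodic with period 24.
So s_{547} = s_{0 + ((547-0) mod 24)} = s_{19} = 10.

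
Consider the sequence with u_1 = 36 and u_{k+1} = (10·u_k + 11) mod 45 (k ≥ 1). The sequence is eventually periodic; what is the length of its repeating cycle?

Computing terms: u_1 = 36; u_2 = 11; u_3 = 31; u_4 = 6; u_5 = 26; u_6 = 1; u_7 = 21; u_8 = 41; u_9 = 16; u_{10} = 36.
The sequence repeats with period 9.

9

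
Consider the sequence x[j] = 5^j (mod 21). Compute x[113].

Computing terms: x[1] = 5,  x[2] = 4,  x[3] = 20,  x[4] = 16,  x[5] = 17,  x[6] = 1,  x[7] = 5.
Since x[7] = x[1] = 5, the sequence is periodic with period 6.
So x[113] = x[1 + ((113-1) mod 6)] = x[5] = 17.

17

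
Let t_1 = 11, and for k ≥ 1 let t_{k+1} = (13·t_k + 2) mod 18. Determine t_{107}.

Listing terms: t_1 = 11; t_2 = 1; t_3 = 15; t_4 = 17; t_5 = 7; t_6 = 3; t_7 = 5; t_8 = 13; t_9 = 9; t_{10} = 11.
The sequence repeats with period 9.
So t_{107} = t_{1 + ((107-1) mod 9)} = t_8 = 13.

13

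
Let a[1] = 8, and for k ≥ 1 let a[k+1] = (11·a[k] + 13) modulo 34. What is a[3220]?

We have a[1] = 8, a[2] = 33, a[3] = 2, a[4] = 1, a[5] = 24, a[6] = 5, a[7] = 0, a[8] = 13, a[9] = 20, a[10] = 29, a[11] = 26, a[12] = 27, a[13] = 4, a[14] = 23, a[15] = 28, a[16] = 15, a[17] = 8.
The sequence repeats with period 16.
(3220 - 1) mod 16 = 3, so a[3220] = a[4] = 1.

1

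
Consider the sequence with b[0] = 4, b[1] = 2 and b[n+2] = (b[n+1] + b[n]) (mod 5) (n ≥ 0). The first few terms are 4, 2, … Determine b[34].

b[0] = 4, b[1] = 2, b[2] = 1, b[3] = 3, b[4] = 4, b[5] = 2.
The sequence repeats with period 4.
(34 - 0) mod 4 = 2, so b[34] = b[2] = 1.

1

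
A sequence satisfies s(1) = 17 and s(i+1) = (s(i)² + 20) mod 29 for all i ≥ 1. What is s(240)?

s(1) = 17,  s(2) = 19,  s(3) = 4,  s(4) = 7,  s(5) = 11,  s(6) = 25,  s(7) = 7.
Since s(7) = s(4) = 7, the sequence is eventually periodic: after a pre-period of length 3 it cycles with period 3.
For i ≥ 4, s(i) depends only on (i - 4) mod 3. (240 - 4) mod 3 = 2, so s(240) = s(6) = 25.

25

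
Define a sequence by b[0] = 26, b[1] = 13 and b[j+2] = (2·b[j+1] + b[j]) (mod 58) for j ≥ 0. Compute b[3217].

b[0] = 26, b[1] = 13, b[2] = 52, b[3] = 1, b[4] = 54, b[5] = 51, b[6] = 40, b[7] = 15, b[8] = 12, b[9] = 39, b[10] = 32, b[11] = 45, b[12] = 6, b[13] = 57, b[14] = 4, b[15] = 7, b[16] = 18, b[17] = 43, b[18] = 46, b[19] = 19, b[20] = 26, b[21] = 13.
Since (b[20], b[21]) = (b[0], b[1]) = (26, 13) (two consecutive terms determine the rest), the sequence is periodic with period 20.
(3217 - 0) mod 20 = 17, so b[3217] = b[17] = 43.

43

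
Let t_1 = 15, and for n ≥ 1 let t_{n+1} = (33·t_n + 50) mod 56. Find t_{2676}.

Listing terms: t_1 = 15,  t_2 = 41,  t_3 = 3,  t_4 = 37,  t_5 = 39,  t_6 = 49,  t_7 = 43,  t_8 = 13,  t_9 = 31,  t_{10} = 9,  t_{11} = 11,  t_{12} = 21,  t_{13} = 15.
The sequence repeats with period 12.
(2676 - 1) mod 12 = 11, so t_{2676} = t_{12} = 21.

21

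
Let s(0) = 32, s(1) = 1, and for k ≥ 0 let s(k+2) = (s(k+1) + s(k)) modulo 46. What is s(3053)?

We have s(0) = 32; s(1) = 1; s(2) = 33; s(3) = 34; s(4) = 21; s(5) = 9; s(6) = 30; s(7) = 39; s(8) = 23; s(9) = 16; s(10) = 39; s(11) = 9; s(12) = 2; s(13) = 11; s(14) = 13; s(15) = 24; s(16) = 37; s(17) = 15; s(18) = 6; s(19) = 21; s(20) = 27; s(21) = 2; s(22) = 29; s(23) = 31; s(24) = 14; s(25) = 45; s(26) = 13; s(27) = 12; s(28) = 25; s(29) = 37; s(30) = 16; s(31) = 7; s(32) = 23; s(33) = 30; s(34) = 7; s(35) = 37; s(36) = 44; s(37) = 35; s(38) = 33; s(39) = 22; s(40) = 9; s(41) = 31; s(42) = 40; s(43) = 25; s(44) = 19; s(45) = 44; s(46) = 17; s(47) = 15; s(48) = 32; s(49) = 1.
The sequence repeats with period 48.
So s(3053) = s(0 + ((3053-0) mod 48)) = s(29) = 37.

37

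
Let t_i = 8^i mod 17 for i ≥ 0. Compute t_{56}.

We have t_0 = 1; t_1 = 8; t_2 = 13; t_3 = 2; t_4 = 16; t_5 = 9; t_6 = 4; t_7 = 15; t_8 = 1.
Since t_8 = t_0 = 1, the sequence is periodic with period 8.
(56 - 0) mod 8 = 0, so t_{56} = t_0 = 1.

1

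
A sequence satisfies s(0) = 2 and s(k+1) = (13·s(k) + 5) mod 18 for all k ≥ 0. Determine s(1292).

0

We have s(0) = 2; s(1) = 13; s(2) = 12; s(3) = 17; s(4) = 10; s(5) = 9; s(6) = 14; s(7) = 7; s(8) = 6; s(9) = 11; s(10) = 4; s(11) = 3; s(12) = 8; s(13) = 1; s(14) = 0; s(15) = 5; s(16) = 16; s(17) = 15; s(18) = 2.
Since s(18) = s(0) = 2, the sequence is periodic with period 18.
So s(1292) = s(0 + ((1292-0) mod 18)) = s(14) = 0.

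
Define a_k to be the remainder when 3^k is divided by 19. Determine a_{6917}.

Computing terms: a_0 = 1,  a_1 = 3,  a_2 = 9,  a_3 = 8,  a_4 = 5,  a_5 = 15,  a_6 = 7,  a_7 = 2,  a_8 = 6,  a_9 = 18,  a_{10} = 16,  a_{11} = 10,  a_{12} = 11,  a_{13} = 14,  a_{14} = 4,  a_{15} = 12,  a_{16} = 17,  a_{17} = 13,  a_{18} = 1.
The sequence repeats with period 18.
(6917 - 0) mod 18 = 5, so a_{6917} = a_5 = 15.

15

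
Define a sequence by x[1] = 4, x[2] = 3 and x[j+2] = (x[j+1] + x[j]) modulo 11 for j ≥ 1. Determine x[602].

3

x[1] = 4, x[2] = 3, x[3] = 7, x[4] = 10, x[5] = 6, x[6] = 5, x[7] = 0, x[8] = 5, x[9] = 5, x[10] = 10, x[11] = 4, x[12] = 3.
Since (x[11], x[12]) = (x[1], x[2]) = (4, 3) (two consecutive terms determine the rest), the sequence is periodic with period 10.
(602 - 1) mod 10 = 1, so x[602] = x[2] = 3.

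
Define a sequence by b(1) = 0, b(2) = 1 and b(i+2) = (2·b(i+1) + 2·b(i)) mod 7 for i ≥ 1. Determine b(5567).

Listing terms: b(1) = 0; b(2) = 1; b(3) = 2; b(4) = 6; b(5) = 2; b(6) = 2; b(7) = 1; b(8) = 6; b(9) = 0; b(10) = 5; b(11) = 3; b(12) = 2; b(13) = 3; b(14) = 3; b(15) = 5; b(16) = 2; b(17) = 0; b(18) = 4; b(19) = 1; b(20) = 3; b(21) = 1; b(22) = 1; b(23) = 4; b(24) = 3; b(25) = 0; b(26) = 6; b(27) = 5; b(28) = 1; b(29) = 5; b(30) = 5; b(31) = 6; b(32) = 1; b(33) = 0; b(34) = 2; b(35) = 4; b(36) = 5; b(37) = 4; b(38) = 4; b(39) = 2; b(40) = 5; b(41) = 0; b(42) = 3; b(43) = 6; b(44) = 4; b(45) = 6; b(46) = 6; b(47) = 3; b(48) = 4; b(49) = 0; b(50) = 1.
Since (b(49), b(50)) = (b(1), b(2)) = (0, 1) (two consecutive terms determine the rest), the sequence is periodic with period 48.
(5567 - 1) mod 48 = 46, so b(5567) = b(47) = 3.

3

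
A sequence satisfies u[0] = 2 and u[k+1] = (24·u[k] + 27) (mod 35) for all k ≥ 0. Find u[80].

Listing terms: u[0] = 2,  u[1] = 5,  u[2] = 7,  u[3] = 20,  u[4] = 17,  u[5] = 15,  u[6] = 2.
The sequence repeats with period 6.
(80 - 0) mod 6 = 2, so u[80] = u[2] = 7.

7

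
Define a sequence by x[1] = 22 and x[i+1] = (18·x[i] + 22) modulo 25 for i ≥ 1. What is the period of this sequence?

4

Computing terms: x[1] = 22,  x[2] = 18,  x[3] = 21,  x[4] = 0,  x[5] = 22.
Since x[5] = x[1] = 22, the sequence is periodic with period 4.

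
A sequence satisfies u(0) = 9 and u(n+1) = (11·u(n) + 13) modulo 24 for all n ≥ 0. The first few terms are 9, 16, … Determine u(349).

16

Computing terms: u(0) = 9; u(1) = 16; u(2) = 21; u(3) = 4; u(4) = 9.
The sequence repeats with period 4.
So u(349) = u(0 + ((349-0) mod 4)) = u(1) = 16.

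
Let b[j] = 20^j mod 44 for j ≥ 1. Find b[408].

36

Computing terms: b[1] = 20; b[2] = 4; b[3] = 36; b[4] = 16; b[5] = 12; b[6] = 20.
Since b[6] = b[1] = 20, the sequence is periodic with period 5.
So b[408] = b[1 + ((408-1) mod 5)] = b[3] = 36.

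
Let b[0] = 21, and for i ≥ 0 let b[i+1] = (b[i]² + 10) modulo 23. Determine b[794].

We have b[0] = 21; b[1] = 14; b[2] = 22; b[3] = 11; b[4] = 16; b[5] = 13; b[6] = 18; b[7] = 12; b[8] = 16.
Since b[8] = b[4] = 16, the sequence is eventually periodic: after a pre-period of length 4 it cycles with period 4.
For i ≥ 4, b[i] depends only on (i - 4) mod 4. (794 - 4) mod 4 = 2, so b[794] = b[6] = 18.

18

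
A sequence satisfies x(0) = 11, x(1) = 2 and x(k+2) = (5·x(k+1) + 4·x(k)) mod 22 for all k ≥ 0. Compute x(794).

18

x(0) = 11; x(1) = 2; x(2) = 10; x(3) = 14; x(4) = 0; x(5) = 12; x(6) = 16; x(7) = 18; x(8) = 0; x(9) = 6; x(10) = 8; x(11) = 20; x(12) = 0; x(13) = 14; x(14) = 4; x(15) = 10; x(16) = 0; x(17) = 18; x(18) = 2; x(19) = 16; x(20) = 0; x(21) = 20; x(22) = 12; x(23) = 8; x(24) = 0; x(25) = 10; x(26) = 6; x(27) = 4; x(28) = 0; x(29) = 16; x(30) = 14; x(31) = 2; x(32) = 0; x(33) = 8; x(34) = 18; x(35) = 12; x(36) = 0; x(37) = 4; x(38) = 20; x(39) = 6; x(40) = 0; x(41) = 2; x(42) = 10.
Since (x(41), x(42)) = (x(1), x(2)) = (2, 10) (two consecutive terms determine the rest), the sequence is eventually periodic: after a pre-period of length 1 it cycles with period 40.
For k ≥ 1, x(k) depends only on (k - 1) mod 40. (794 - 1) mod 40 = 33, so x(794) = x(34) = 18.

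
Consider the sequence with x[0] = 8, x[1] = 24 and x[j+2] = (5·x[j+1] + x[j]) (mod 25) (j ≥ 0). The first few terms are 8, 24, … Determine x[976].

x[0] = 8, x[1] = 24, x[2] = 3, x[3] = 14, x[4] = 23, x[5] = 4, x[6] = 18, x[7] = 19, x[8] = 13, x[9] = 9, x[10] = 8, x[11] = 24.
Since (x[10], x[11]) = (x[0], x[1]) = (8, 24) (two consecutive terms determine the rest), the sequence is periodic with period 10.
So x[976] = x[0 + ((976-0) mod 10)] = x[6] = 18.

18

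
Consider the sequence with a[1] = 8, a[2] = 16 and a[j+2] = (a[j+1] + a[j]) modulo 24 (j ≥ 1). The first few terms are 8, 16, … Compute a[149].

Listing terms: a[1] = 8; a[2] = 16; a[3] = 0; a[4] = 16; a[5] = 16; a[6] = 8; a[7] = 0; a[8] = 8; a[9] = 8; a[10] = 16.
The sequence repeats with period 8.
So a[149] = a[1 + ((149-1) mod 8)] = a[5] = 16.

16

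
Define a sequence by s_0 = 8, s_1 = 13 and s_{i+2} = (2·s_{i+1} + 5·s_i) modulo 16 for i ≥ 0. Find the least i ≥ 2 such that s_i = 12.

Listing terms: s_0 = 8; s_1 = 13; s_2 = 2; s_3 = 5; s_4 = 4; s_5 = 1; s_6 = 6; s_7 = 1; s_8 = 0; s_9 = 5; s_{10} = 10; s_{11} = 13; s_{12} = 12; s_{13} = 9; s_{14} = 14; s_{15} = 9; s_{16} = 8; s_{17} = 13.
Since (s_{16}, s_{17}) = (s_0, s_1) = (8, 13) (two consecutive terms determine the rest), the sequence is periodic with period 16.
The value 12 first appears (with i ≥ 2) at s_{12}.

12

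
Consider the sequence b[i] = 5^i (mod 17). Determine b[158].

15

Listing terms: b[1] = 5,  b[2] = 8,  b[3] = 6,  b[4] = 13,  b[5] = 14,  b[6] = 2,  b[7] = 10,  b[8] = 16,  b[9] = 12,  b[10] = 9,  b[11] = 11,  b[12] = 4,  b[13] = 3,  b[14] = 15,  b[15] = 7,  b[16] = 1,  b[17] = 5.
Since b[17] = b[1] = 5, the sequence is periodic with period 16.
(158 - 1) mod 16 = 13, so b[158] = b[14] = 15.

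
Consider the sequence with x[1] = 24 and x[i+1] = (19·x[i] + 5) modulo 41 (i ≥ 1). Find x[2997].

19

x[1] = 24, x[2] = 10, x[3] = 31, x[4] = 20, x[5] = 16, x[6] = 22, x[7] = 13, x[8] = 6, x[9] = 37, x[10] = 11, x[11] = 9, x[12] = 12, x[13] = 28, x[14] = 4, x[15] = 40, x[16] = 27, x[17] = 26, x[18] = 7, x[19] = 15, x[20] = 3, x[21] = 21, x[22] = 35, x[23] = 14, x[24] = 25, x[25] = 29, x[26] = 23, x[27] = 32, x[28] = 39, x[29] = 8, x[30] = 34, x[31] = 36, x[32] = 33, x[33] = 17, x[34] = 0, x[35] = 5, x[36] = 18, x[37] = 19, x[38] = 38, x[39] = 30, x[40] = 1, x[41] = 24.
The sequence repeats with period 40.
(2997 - 1) mod 40 = 36, so x[2997] = x[37] = 19.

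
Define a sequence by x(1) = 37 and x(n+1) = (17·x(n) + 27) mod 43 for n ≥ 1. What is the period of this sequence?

21

x(1) = 37,  x(2) = 11,  x(3) = 42,  x(4) = 10,  x(5) = 25,  x(6) = 22,  x(7) = 14,  x(8) = 7,  x(9) = 17,  x(10) = 15,  x(11) = 24,  x(12) = 5,  x(13) = 26,  x(14) = 39,  x(15) = 2,  x(16) = 18,  x(17) = 32,  x(18) = 12,  x(19) = 16,  x(20) = 41,  x(21) = 36,  x(22) = 37.
Since x(22) = x(1) = 37, the sequence is periodic with period 21.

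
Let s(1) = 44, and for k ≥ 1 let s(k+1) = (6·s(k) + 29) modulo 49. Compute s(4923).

Computing terms: s(1) = 44,  s(2) = 48,  s(3) = 23,  s(4) = 20,  s(5) = 2,  s(6) = 41,  s(7) = 30,  s(8) = 13,  s(9) = 9,  s(10) = 34,  s(11) = 37,  s(12) = 6,  s(13) = 16,  s(14) = 27,  s(15) = 44.
The sequence repeats with period 14.
(4923 - 1) mod 14 = 8, so s(4923) = s(9) = 9.

9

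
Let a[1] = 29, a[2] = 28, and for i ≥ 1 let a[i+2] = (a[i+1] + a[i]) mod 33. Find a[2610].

10

We have a[1] = 29,  a[2] = 28,  a[3] = 24,  a[4] = 19,  a[5] = 10,  a[6] = 29,  a[7] = 6,  a[8] = 2,  a[9] = 8,  a[10] = 10,  a[11] = 18,  a[12] = 28,  a[13] = 13,  a[14] = 8,  a[15] = 21,  a[16] = 29,  a[17] = 17,  a[18] = 13,  a[19] = 30,  a[20] = 10,  a[21] = 7,  a[22] = 17,  a[23] = 24,  a[24] = 8,  a[25] = 32,  a[26] = 7,  a[27] = 6,  a[28] = 13,  a[29] = 19,  a[30] = 32,  a[31] = 18,  a[32] = 17,  a[33] = 2,  a[34] = 19,  a[35] = 21,  a[36] = 7,  a[37] = 28,  a[38] = 2,  a[39] = 30,  a[40] = 32,  a[41] = 29,  a[42] = 28.
Since (a[41], a[42]) = (a[1], a[2]) = (29, 28) (two consecutive terms determine the rest), the sequence is periodic with period 40.
So a[2610] = a[1 + ((2610-1) mod 40)] = a[10] = 10.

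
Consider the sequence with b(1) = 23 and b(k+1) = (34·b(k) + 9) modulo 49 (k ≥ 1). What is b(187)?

30

b(1) = 23,  b(2) = 7,  b(3) = 2,  b(4) = 28,  b(5) = 30,  b(6) = 0,  b(7) = 9,  b(8) = 21,  b(9) = 37,  b(10) = 42,  b(11) = 16,  b(12) = 14,  b(13) = 44,  b(14) = 35,  b(15) = 23.
The sequence repeats with period 14.
So b(187) = b(1 + ((187-1) mod 14)) = b(5) = 30.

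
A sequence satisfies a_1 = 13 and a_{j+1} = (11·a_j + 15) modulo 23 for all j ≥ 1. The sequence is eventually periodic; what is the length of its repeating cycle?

22

Listing terms: a_1 = 13,  a_2 = 20,  a_3 = 5,  a_4 = 1,  a_5 = 3,  a_6 = 2,  a_7 = 14,  a_8 = 8,  a_9 = 11,  a_{10} = 21,  a_{11} = 16,  a_{12} = 7,  a_{13} = 0,  a_{14} = 15,  a_{15} = 19,  a_{16} = 17,  a_{17} = 18,  a_{18} = 6,  a_{19} = 12,  a_{20} = 9,  a_{21} = 22,  a_{22} = 4,  a_{23} = 13.
Since a_{23} = a_1 = 13, the sequence is periodic with period 22.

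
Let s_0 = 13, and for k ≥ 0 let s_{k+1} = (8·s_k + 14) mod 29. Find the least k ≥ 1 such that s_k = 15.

Computing terms: s_0 = 13; s_1 = 2; s_2 = 1; s_3 = 22; s_4 = 16; s_5 = 26; s_6 = 19; s_7 = 21; s_8 = 8; s_9 = 20; s_{10} = 0; s_{11} = 14; s_{12} = 10; s_{13} = 7; s_{14} = 12; s_{15} = 23; s_{16} = 24; s_{17} = 3; s_{18} = 9; s_{19} = 28; s_{20} = 6; s_{21} = 4; s_{22} = 17; s_{23} = 5; s_{24} = 25; s_{25} = 11; s_{26} = 15; s_{27} = 18; s_{28} = 13.
The sequence repeats with period 28.
The value 15 first appears (with k ≥ 1) at s_{26}.

26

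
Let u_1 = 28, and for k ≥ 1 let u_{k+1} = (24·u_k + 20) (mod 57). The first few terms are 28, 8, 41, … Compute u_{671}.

5

Computing terms: u_1 = 28, u_2 = 8, u_3 = 41, u_4 = 35, u_5 = 5, u_6 = 26, u_7 = 17, u_8 = 29, u_9 = 32, u_{10} = 47, u_{11} = 8.
Since u_{11} = u_2 = 8, the sequence is eventually periodic: after a pre-period of length 1 it cycles with period 9.
For k ≥ 2, u_k depends only on (k - 2) mod 9. (671 - 2) mod 9 = 3, so u_{671} = u_5 = 5.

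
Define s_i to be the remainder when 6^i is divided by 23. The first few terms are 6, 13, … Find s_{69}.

We have s_1 = 6,  s_2 = 13,  s_3 = 9,  s_4 = 8,  s_5 = 2,  s_6 = 12,  s_7 = 3,  s_8 = 18,  s_9 = 16,  s_{10} = 4,  s_{11} = 1,  s_{12} = 6.
Since s_{12} = s_1 = 6, the sequence is periodic with period 11.
(69 - 1) mod 11 = 2, so s_{69} = s_3 = 9.

9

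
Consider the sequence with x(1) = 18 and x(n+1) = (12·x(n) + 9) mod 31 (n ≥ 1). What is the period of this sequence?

30

Computing terms: x(1) = 18; x(2) = 8; x(3) = 12; x(4) = 29; x(5) = 16; x(6) = 15; x(7) = 3; x(8) = 14; x(9) = 22; x(10) = 25; x(11) = 30; x(12) = 28; x(13) = 4; x(14) = 26; x(15) = 11; x(16) = 17; x(17) = 27; x(18) = 23; x(19) = 6; x(20) = 19; x(21) = 20; x(22) = 1; x(23) = 21; x(24) = 13; x(25) = 10; x(26) = 5; x(27) = 7; x(28) = 0; x(29) = 9; x(30) = 24; x(31) = 18.
Since x(31) = x(1) = 18, the sequence is periodic with period 30.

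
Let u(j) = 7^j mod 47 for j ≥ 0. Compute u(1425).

We have u(0) = 1,  u(1) = 7,  u(2) = 2,  u(3) = 14,  u(4) = 4,  u(5) = 28,  u(6) = 8,  u(7) = 9,  u(8) = 16,  u(9) = 18,  u(10) = 32,  u(11) = 36,  u(12) = 17,  u(13) = 25,  u(14) = 34,  u(15) = 3,  u(16) = 21,  u(17) = 6,  u(18) = 42,  u(19) = 12,  u(20) = 37,  u(21) = 24,  u(22) = 27,  u(23) = 1.
Since u(23) = u(0) = 1, the sequence is periodic with period 23.
So u(1425) = u(0 + ((1425-0) mod 23)) = u(22) = 27.

27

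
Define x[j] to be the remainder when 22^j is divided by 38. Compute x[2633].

Computing terms: x[0] = 1,  x[1] = 22,  x[2] = 28,  x[3] = 8,  x[4] = 24,  x[5] = 34,  x[6] = 26,  x[7] = 2,  x[8] = 6,  x[9] = 18,  x[10] = 16,  x[11] = 10,  x[12] = 30,  x[13] = 14,  x[14] = 4,  x[15] = 12,  x[16] = 36,  x[17] = 32,  x[18] = 20,  x[19] = 22.
Since x[19] = x[1] = 22, the sequence is eventually periodic: after a pre-period of length 1 it cycles with period 18.
For j ≥ 1, x[j] depends only on (j - 1) mod 18. (2633 - 1) mod 18 = 4, so x[2633] = x[5] = 34.

34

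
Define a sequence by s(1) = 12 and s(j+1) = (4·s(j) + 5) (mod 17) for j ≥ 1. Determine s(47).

13

Listing terms: s(1) = 12; s(2) = 2; s(3) = 13; s(4) = 6; s(5) = 12.
Since s(5) = s(1) = 12, the sequence is periodic with period 4.
So s(47) = s(1 + ((47-1) mod 4)) = s(3) = 13.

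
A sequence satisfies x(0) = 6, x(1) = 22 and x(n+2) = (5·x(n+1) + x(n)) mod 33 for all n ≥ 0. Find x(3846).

x(0) = 6; x(1) = 22; x(2) = 17; x(3) = 8; x(4) = 24; x(5) = 29; x(6) = 4; x(7) = 16; x(8) = 18; x(9) = 7; x(10) = 20; x(11) = 8; x(12) = 27; x(13) = 11; x(14) = 16; x(15) = 25; x(16) = 9; x(17) = 4; x(18) = 29; x(19) = 17; x(20) = 15; x(21) = 26; x(22) = 13; x(23) = 25; x(24) = 6; x(25) = 22.
Since (x(24), x(25)) = (x(0), x(1)) = (6, 22) (two consecutive terms determine the rest), the sequence is periodic with period 24.
(3846 - 0) mod 24 = 6, so x(3846) = x(6) = 4.

4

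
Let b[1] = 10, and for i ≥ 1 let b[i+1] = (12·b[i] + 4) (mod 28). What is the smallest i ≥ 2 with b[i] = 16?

4

Listing terms: b[1] = 10; b[2] = 12; b[3] = 8; b[4] = 16; b[5] = 0; b[6] = 4; b[7] = 24; b[8] = 12.
Since b[8] = b[2] = 12, the sequence is eventually periodic: after a pre-period of length 1 it cycles with period 6.
The value 16 first appears (with i ≥ 2) at b[4].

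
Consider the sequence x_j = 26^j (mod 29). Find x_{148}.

We have x_0 = 1, x_1 = 26, x_2 = 9, x_3 = 2, x_4 = 23, x_5 = 18, x_6 = 4, x_7 = 17, x_8 = 7, x_9 = 8, x_{10} = 5, x_{11} = 14, x_{12} = 16, x_{13} = 10, x_{14} = 28, x_{15} = 3, x_{16} = 20, x_{17} = 27, x_{18} = 6, x_{19} = 11, x_{20} = 25, x_{21} = 12, x_{22} = 22, x_{23} = 21, x_{24} = 24, x_{25} = 15, x_{26} = 13, x_{27} = 19, x_{28} = 1.
Since x_{28} = x_0 = 1, the sequence is periodic with period 28.
So x_{148} = x_{0 + ((148-0) mod 28)} = x_8 = 7.

7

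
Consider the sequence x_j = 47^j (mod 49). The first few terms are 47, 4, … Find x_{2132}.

x_1 = 47,  x_2 = 4,  x_3 = 41,  x_4 = 16,  x_5 = 17,  x_6 = 15,  x_7 = 19,  x_8 = 11,  x_9 = 27,  x_{10} = 44,  x_{11} = 10,  x_{12} = 29,  x_{13} = 40,  x_{14} = 18,  x_{15} = 13,  x_{16} = 23,  x_{17} = 3,  x_{18} = 43,  x_{19} = 12,  x_{20} = 25,  x_{21} = 48,  x_{22} = 2,  x_{23} = 45,  x_{24} = 8,  x_{25} = 33,  x_{26} = 32,  x_{27} = 34,  x_{28} = 30,  x_{29} = 38,  x_{30} = 22,  x_{31} = 5,  x_{32} = 39,  x_{33} = 20,  x_{34} = 9,  x_{35} = 31,  x_{36} = 36,  x_{37} = 26,  x_{38} = 46,  x_{39} = 6,  x_{40} = 37,  x_{41} = 24,  x_{42} = 1,  x_{43} = 47.
Since x_{43} = x_1 = 47, the sequence is periodic with period 42.
So x_{2132} = x_{1 + ((2132-1) mod 42)} = x_{32} = 39.

39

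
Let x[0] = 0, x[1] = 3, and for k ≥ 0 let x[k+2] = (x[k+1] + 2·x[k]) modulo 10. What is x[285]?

Listing terms: x[0] = 0,  x[1] = 3,  x[2] = 3,  x[3] = 9,  x[4] = 5,  x[5] = 3,  x[6] = 3.
Since (x[5], x[6]) = (x[1], x[2]) = (3, 3) (two consecutive terms determine the rest), the sequence is eventually periodic: after a pre-period of length 1 it cycles with period 4.
For k ≥ 1, x[k] depends only on (k - 1) mod 4. (285 - 1) mod 4 = 0, so x[285] = x[1] = 3.

3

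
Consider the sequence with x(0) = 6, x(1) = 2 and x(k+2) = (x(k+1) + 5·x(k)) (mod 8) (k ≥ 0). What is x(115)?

x(0) = 6,  x(1) = 2,  x(2) = 0,  x(3) = 2,  x(4) = 2,  x(5) = 4,  x(6) = 6,  x(7) = 2.
Since (x(6), x(7)) = (x(0), x(1)) = (6, 2) (two consecutive terms determine the rest), the sequence is periodic with period 6.
So x(115) = x(0 + ((115-0) mod 6)) = x(1) = 2.

2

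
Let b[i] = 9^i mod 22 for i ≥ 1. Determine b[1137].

15

We have b[1] = 9, b[2] = 15, b[3] = 3, b[4] = 5, b[5] = 1, b[6] = 9.
Since b[6] = b[1] = 9, the sequence is periodic with period 5.
So b[1137] = b[1 + ((1137-1) mod 5)] = b[2] = 15.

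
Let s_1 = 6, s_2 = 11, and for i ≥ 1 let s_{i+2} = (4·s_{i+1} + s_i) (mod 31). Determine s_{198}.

Computing terms: s_1 = 6,  s_2 = 11,  s_3 = 19,  s_4 = 25,  s_5 = 26,  s_6 = 5,  s_7 = 15,  s_8 = 3,  s_9 = 27,  s_{10} = 18,  s_{11} = 6,  s_{12} = 11.
The sequence repeats with period 10.
(198 - 1) mod 10 = 7, so s_{198} = s_8 = 3.

3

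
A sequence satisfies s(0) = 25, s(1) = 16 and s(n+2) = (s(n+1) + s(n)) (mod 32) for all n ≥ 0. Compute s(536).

s(0) = 25, s(1) = 16, s(2) = 9, s(3) = 25, s(4) = 2, s(5) = 27, s(6) = 29, s(7) = 24, s(8) = 21, s(9) = 13, s(10) = 2, s(11) = 15, s(12) = 17, s(13) = 0, s(14) = 17, s(15) = 17, s(16) = 2, s(17) = 19, s(18) = 21, s(19) = 8, s(20) = 29, s(21) = 5, s(22) = 2, s(23) = 7, s(24) = 9, s(25) = 16, s(26) = 25, s(27) = 9, s(28) = 2, s(29) = 11, s(30) = 13, s(31) = 24, s(32) = 5, s(33) = 29, s(34) = 2, s(35) = 31, s(36) = 1, s(37) = 0, s(38) = 1, s(39) = 1, s(40) = 2, s(41) = 3, s(42) = 5, s(43) = 8, s(44) = 13, s(45) = 21, s(46) = 2, s(47) = 23, s(48) = 25, s(49) = 16.
Since (s(48), s(49)) = (s(0), s(1)) = (25, 16) (two consecutive terms determine the rest), the sequence is periodic with period 48.
So s(536) = s(0 + ((536-0) mod 48)) = s(8) = 21.

21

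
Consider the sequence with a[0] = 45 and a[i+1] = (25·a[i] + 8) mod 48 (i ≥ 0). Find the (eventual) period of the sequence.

3

Listing terms: a[0] = 45,  a[1] = 29,  a[2] = 13,  a[3] = 45.
The sequence repeats with period 3.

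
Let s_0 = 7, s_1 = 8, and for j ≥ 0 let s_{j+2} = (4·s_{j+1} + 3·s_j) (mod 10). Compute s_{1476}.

3

Computing terms: s_0 = 7; s_1 = 8; s_2 = 3; s_3 = 6; s_4 = 3; s_5 = 0; s_6 = 9; s_7 = 6; s_8 = 1; s_9 = 2; s_{10} = 1; s_{11} = 0; s_{12} = 3; s_{13} = 2; s_{14} = 7; s_{15} = 4; s_{16} = 7; s_{17} = 0; s_{18} = 1; s_{19} = 4; s_{20} = 9; s_{21} = 8; s_{22} = 9; s_{23} = 0; s_{24} = 7; s_{25} = 8.
The sequence repeats with period 24.
(1476 - 0) mod 24 = 12, so s_{1476} = s_{12} = 3.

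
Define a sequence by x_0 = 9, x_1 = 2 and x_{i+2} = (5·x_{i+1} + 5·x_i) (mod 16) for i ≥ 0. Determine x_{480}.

9

Computing terms: x_0 = 9,  x_1 = 2,  x_2 = 7,  x_3 = 13,  x_4 = 4,  x_5 = 5,  x_6 = 13,  x_7 = 10,  x_8 = 3,  x_9 = 1,  x_{10} = 4,  x_{11} = 9,  x_{12} = 1,  x_{13} = 2,  x_{14} = 15,  x_{15} = 5,  x_{16} = 4,  x_{17} = 13,  x_{18} = 5,  x_{19} = 10,  x_{20} = 11,  x_{21} = 9,  x_{22} = 4,  x_{23} = 1,  x_{24} = 9,  x_{25} = 2.
The sequence repeats with period 24.
So x_{480} = x_{0 + ((480-0) mod 24)} = x_0 = 9.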